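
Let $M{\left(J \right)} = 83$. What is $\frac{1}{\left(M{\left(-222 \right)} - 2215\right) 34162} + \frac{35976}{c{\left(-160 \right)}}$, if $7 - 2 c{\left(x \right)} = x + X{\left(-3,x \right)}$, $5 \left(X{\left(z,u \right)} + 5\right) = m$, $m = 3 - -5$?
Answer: $\frac{2183544852249}{5171170264} \approx 422.25$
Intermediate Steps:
$m = 8$ ($m = 3 + 5 = 8$)
$X{\left(z,u \right)} = - \frac{17}{5}$ ($X{\left(z,u \right)} = -5 + \frac{1}{5} \cdot 8 = -5 + \frac{8}{5} = - \frac{17}{5}$)
$c{\left(x \right)} = \frac{26}{5} - \frac{x}{2}$ ($c{\left(x \right)} = \frac{7}{2} - \frac{x - \frac{17}{5}}{2} = \frac{7}{2} - \frac{- \frac{17}{5} + x}{2} = \frac{7}{2} - \left(- \frac{17}{10} + \frac{x}{2}\right) = \frac{26}{5} - \frac{x}{2}$)
$\frac{1}{\left(M{\left(-222 \right)} - 2215\right) 34162} + \frac{35976}{c{\left(-160 \right)}} = \frac{1}{\left(83 - 2215\right) 34162} + \frac{35976}{\frac{26}{5} - -80} = \frac{1}{-2132} \cdot \frac{1}{34162} + \frac{35976}{\frac{26}{5} + 80} = \left(- \frac{1}{2132}\right) \frac{1}{34162} + \frac{35976}{\frac{426}{5}} = - \frac{1}{72833384} + 35976 \cdot \frac{5}{426} = - \frac{1}{72833384} + \frac{29980}{71} = \frac{2183544852249}{5171170264}$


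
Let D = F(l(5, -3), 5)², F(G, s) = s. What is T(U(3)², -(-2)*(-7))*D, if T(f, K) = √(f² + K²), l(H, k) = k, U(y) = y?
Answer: 25*√277 ≈ 416.08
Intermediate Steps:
D = 25 (D = 5² = 25)
T(f, K) = √(K² + f²)
T(U(3)², -(-2)*(-7))*D = √((-(-2)*(-7))² + (3²)²)*25 = √((-1*14)² + 9²)*25 = √((-14)² + 81)*25 = √(196 + 81)*25 = √277*25 = 25*√277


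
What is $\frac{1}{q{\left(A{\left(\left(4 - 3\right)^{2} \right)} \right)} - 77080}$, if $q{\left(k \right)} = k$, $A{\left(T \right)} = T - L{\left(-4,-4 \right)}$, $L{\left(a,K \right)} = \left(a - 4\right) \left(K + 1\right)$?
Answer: $- \frac{1}{77103} \approx -1.297 \cdot 10^{-5}$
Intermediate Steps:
$L{\left(a,K \right)} = \left(1 + K\right) \left(-4 + a\right)$ ($L{\left(a,K \right)} = \left(-4 + a\right) \left(1 + K\right) = \left(1 + K\right) \left(-4 + a\right)$)
$A{\left(T \right)} = -24 + T$ ($A{\left(T \right)} = T - \left(-4 - 4 - -16 - -16\right) = T - \left(-4 - 4 + 16 + 16\right) = T - 24 = -24 + T$)
$\frac{1}{q{\left(A{\left(\left(4 - 3\right)^{2} \right)} \right)} - 77080} = \frac{1}{\left(-24 + \left(4 - 3\right)^{2}\right) - 77080} = \frac{1}{\left(-24 + 1^{2}\right) - 77080} = \frac{1}{\left(-24 + 1\right) - 77080} = \frac{1}{-23 - 77080} = \frac{1}{-77103} = - \frac{1}{77103}$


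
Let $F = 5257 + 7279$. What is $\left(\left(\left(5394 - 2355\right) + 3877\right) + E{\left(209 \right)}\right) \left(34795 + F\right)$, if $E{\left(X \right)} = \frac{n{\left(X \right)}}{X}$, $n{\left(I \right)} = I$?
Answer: $327388527$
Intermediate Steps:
$E{\left(X \right)} = 1$ ($E{\left(X \right)} = \frac{X}{X} = 1$)
$F = 12536$
$\left(\left(\left(5394 - 2355\right) + 3877\right) + E{\left(209 \right)}\right) \left(34795 + F\right) = \left(\left(\left(5394 - 2355\right) + 3877\right) + 1\right) \left(34795 + 12536\right) = \left(\left(3039 + 3877\right) + 1\right) 47331 = \left(6916 + 1\right) 47331 = 6917 \cdot 47331 = 327388527$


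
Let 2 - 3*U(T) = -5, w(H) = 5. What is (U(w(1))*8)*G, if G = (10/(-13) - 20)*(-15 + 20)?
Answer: -25200/13 ≈ -1938.5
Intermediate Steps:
G = -1350/13 (G = (10*(-1/13) - 20)*5 = (-10/13 - 20)*5 = -270/13*5 = -1350/13 ≈ -103.85)
U(T) = 7/3 (U(T) = 2/3 - 1/3*(-5) = 2/3 + 5/3 = 7/3)
(U(w(1))*8)*G = ((7/3)*8)*(-1350/13) = (56/3)*(-1350/13) = -25200/13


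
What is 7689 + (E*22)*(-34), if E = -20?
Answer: 22649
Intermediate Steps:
7689 + (E*22)*(-34) = 7689 - 20*22*(-34) = 7689 - 440*(-34) = 7689 + 14960 = 22649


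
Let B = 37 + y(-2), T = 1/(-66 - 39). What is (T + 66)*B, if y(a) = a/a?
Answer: 263302/105 ≈ 2507.6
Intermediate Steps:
y(a) = 1
T = -1/105 (T = 1/(-105) = -1/105 ≈ -0.0095238)
B = 38 (B = 37 + 1 = 38)
(T + 66)*B = (-1/105 + 66)*38 = (6929/105)*38 = 263302/105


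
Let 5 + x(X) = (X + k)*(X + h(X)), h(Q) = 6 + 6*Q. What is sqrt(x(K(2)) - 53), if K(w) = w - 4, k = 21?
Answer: I*sqrt(210) ≈ 14.491*I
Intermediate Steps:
K(w) = -4 + w
x(X) = -5 + (6 + 7*X)*(21 + X) (x(X) = -5 + (X + 21)*(X + (6 + 6*X)) = -5 + (21 + X)*(6 + 7*X) = -5 + (6 + 7*X)*(21 + X))
sqrt(x(K(2)) - 53) = sqrt((121 + 7*(-4 + 2)**2 + 153*(-4 + 2)) - 53) = sqrt((121 + 7*(-2)**2 + 153*(-2)) - 53) = sqrt((121 + 7*4 - 306) - 53) = sqrt((121 + 28 - 306) - 53) = sqrt(-157 - 53) = sqrt(-210) = I*sqrt(210)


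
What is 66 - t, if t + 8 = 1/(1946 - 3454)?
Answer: 111593/1508 ≈ 74.001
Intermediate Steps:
t = -12065/1508 (t = -8 + 1/(1946 - 3454) = -8 + 1/(-1508) = -8 - 1/1508 = -12065/1508 ≈ -8.0007)
66 - t = 66 - 1*(-12065/1508) = 66 + 12065/1508 = 111593/1508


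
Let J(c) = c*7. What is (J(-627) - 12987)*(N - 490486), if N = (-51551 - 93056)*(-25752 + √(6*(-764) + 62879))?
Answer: -64698301921728 + 2512691232*√58295 ≈ -6.4092e+13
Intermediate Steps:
J(c) = 7*c
N = 3723919464 - 144607*√58295 (N = -144607*(-25752 + √(-4584 + 62879)) = -144607*(-25752 + √58295) = 3723919464 - 144607*√58295 ≈ 3.6890e+9)
(J(-627) - 12987)*(N - 490486) = (7*(-627) - 12987)*((3723919464 - 144607*√58295) - 490486) = (-4389 - 12987)*(3723428978 - 144607*√58295) = -17376*(3723428978 - 144607*√58295) = -64698301921728 + 2512691232*√58295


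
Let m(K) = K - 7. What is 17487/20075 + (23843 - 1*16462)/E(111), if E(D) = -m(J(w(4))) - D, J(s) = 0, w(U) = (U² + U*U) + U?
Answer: -146354927/2087800 ≈ -70.100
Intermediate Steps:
w(U) = U + 2*U² (w(U) = (U² + U²) + U = 2*U² + U = U + 2*U²)
m(K) = -7 + K
E(D) = 7 - D (E(D) = -(-7 + 0) - D = -1*(-7) - D = 7 - D)
17487/20075 + (23843 - 1*16462)/E(111) = 17487/20075 + (23843 - 1*16462)/(7 - 1*111) = 17487*(1/20075) + (23843 - 16462)/(7 - 111) = 17487/20075 + 7381/(-104) = 17487/20075 + 7381*(-1/104) = 17487/20075 - 7381/104 = -146354927/2087800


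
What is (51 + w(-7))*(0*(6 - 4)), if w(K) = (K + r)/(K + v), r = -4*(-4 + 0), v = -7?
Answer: 0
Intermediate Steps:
r = 16 (r = -4*(-4) = 16)
w(K) = (16 + K)/(-7 + K) (w(K) = (K + 16)/(K - 7) = (16 + K)/(-7 + K))
(51 + w(-7))*(0*(6 - 4)) = (51 + (16 - 7)/(-7 - 7))*(0*(6 - 4)) = (51 + 9/(-14))*(0*2) = (51 - 1/14*9)*0 = (51 - 9/14)*0 = (705/14)*0 = 0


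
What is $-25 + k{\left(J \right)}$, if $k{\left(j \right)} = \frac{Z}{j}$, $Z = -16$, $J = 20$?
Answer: $- \frac{129}{5} \approx -25.8$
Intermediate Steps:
$k{\left(j \right)} = - \frac{16}{j}$
$-25 + k{\left(J \right)} = -25 - \frac{16}{20} = -25 - \frac{4}{5} = - \frac{129}{5}$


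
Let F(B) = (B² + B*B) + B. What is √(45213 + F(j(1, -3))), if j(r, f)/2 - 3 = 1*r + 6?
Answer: √46033 ≈ 214.55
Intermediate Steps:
j(r, f) = 18 + 2*r (j(r, f) = 6 + 2*(1*r + 6) = 6 + 2*(r + 6) = 6 + 2*(6 + r) = 6 + (12 + 2*r) = 18 + 2*r)
F(B) = B + 2*B² (F(B) = (B² + B²) + B = 2*B² + B = B + 2*B²)
√(45213 + F(j(1, -3))) = √(45213 + (18 + 2*1)*(1 + 2*(18 + 2*1))) = √(45213 + (18 + 2)*(1 + 2*(18 + 2))) = √(45213 + 20*(1 + 2*20)) = √(45213 + 20*(1 + 40)) = √(45213 + 20*41) = √(45213 + 820) = √46033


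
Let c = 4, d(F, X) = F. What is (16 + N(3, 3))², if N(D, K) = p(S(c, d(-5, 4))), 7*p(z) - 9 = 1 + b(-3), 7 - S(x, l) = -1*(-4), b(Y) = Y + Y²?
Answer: 16384/49 ≈ 334.37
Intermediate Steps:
S(x, l) = 3 (S(x, l) = 7 - (-1)*(-4) = 7 - 1*4 = 7 - 4 = 3)
p(z) = 16/7 (p(z) = 9/7 + (1 - 3*(1 - 3))/7 = 9/7 + (1 - 3*(-2))/7 = 9/7 + (1 + 6)/7 = 9/7 + (⅐)*7 = 9/7 + 1 = 16/7)
N(D, K) = 16/7
(16 + N(3, 3))² = (16 + 16/7)² = (128/7)² = 16384/49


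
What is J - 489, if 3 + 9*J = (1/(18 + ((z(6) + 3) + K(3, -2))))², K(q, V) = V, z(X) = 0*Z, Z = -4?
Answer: -1589843/3249 ≈ -489.33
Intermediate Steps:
z(X) = 0 (z(X) = 0*(-4) = 0)
J = -1082/3249 (J = -⅓ + (1/(18 + ((0 + 3) - 2)))²/9 = -⅓ + (1/(18 + (3 - 2)))²/9 = -⅓ + (1/(18 + 1))²/9 = -⅓ + (1/19)²/9 = -⅓ + (⅑)*(1/361) = -⅓ + 1/3249 = -1082/3249 ≈ -0.33303)
J - 489 = -1082/3249 - 489 = -1589843/3249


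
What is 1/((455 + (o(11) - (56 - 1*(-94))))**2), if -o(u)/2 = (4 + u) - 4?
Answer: 1/80089 ≈ 1.2486e-5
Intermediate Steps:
o(u) = -2*u (o(u) = -2*((4 + u) - 4) = -2*u)
1/((455 + (o(11) - (56 - 1*(-94))))**2) = 1/((455 + (-2*11 - (56 - 1*(-94))))**2) = 1/((455 + (-22 - (56 + 94)))**2) = 1/((455 + (-22 - 1*150))**2) = 1/((455 + (-22 - 150))**2) = 1/((455 - 172)**2) = 1/(283**2) = 1/80089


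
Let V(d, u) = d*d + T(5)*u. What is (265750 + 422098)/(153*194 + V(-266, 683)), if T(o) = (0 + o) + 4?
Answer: 687848/106585 ≈ 6.4535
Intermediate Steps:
T(o) = 4 + o (T(o) = o + 4 = 4 + o)
V(d, u) = d² + 9*u (V(d, u) = d*d + (4 + 5)*u = d² + 9*u)
(265750 + 422098)/(153*194 + V(-266, 683)) = (265750 + 422098)/(153*194 + ((-266)² + 9*683)) = 687848/(29682 + (70756 + 6147)) = 687848/(29682 + 76903) = 687848/106585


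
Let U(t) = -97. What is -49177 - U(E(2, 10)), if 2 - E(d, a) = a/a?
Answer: -49080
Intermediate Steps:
E(d, a) = 1 (E(d, a) = 2 - a/a = 2 - 1*1 = 2 - 1 = 1)
-49177 - U(E(2, 10)) = -49177 - 1*(-97) = -49177 + 97 = -49080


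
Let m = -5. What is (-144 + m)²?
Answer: 22201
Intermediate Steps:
(-144 + m)² = (-144 - 5)² = (-149)² = 22201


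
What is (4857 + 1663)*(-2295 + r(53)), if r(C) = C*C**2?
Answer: 955714640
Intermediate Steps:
r(C) = C**3
(4857 + 1663)*(-2295 + r(53)) = (4857 + 1663)*(-2295 + 53**3) = 6520*(-2295 + 148877) = 6520*146582 = 955714640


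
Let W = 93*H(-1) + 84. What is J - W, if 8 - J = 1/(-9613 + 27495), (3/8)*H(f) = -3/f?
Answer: -14663241/17882 ≈ -820.00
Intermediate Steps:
H(f) = -8/f (H(f) = 8*(-3/f)/3 = -8/f)
J = 143055/17882 (J = 8 - 1/(-9613 + 27495) = 8 - 1/17882 = 143055/17882 ≈ 7.9999)
W = 828 (W = 93*(-8/(-1)) + 84 = 93*(-8*(-1)) + 84 = 93*8 + 84 = 744 + 84 = 828)
J - W = 143055/17882 - 1*828 = 143055/17882 - 828 = -14663241/17882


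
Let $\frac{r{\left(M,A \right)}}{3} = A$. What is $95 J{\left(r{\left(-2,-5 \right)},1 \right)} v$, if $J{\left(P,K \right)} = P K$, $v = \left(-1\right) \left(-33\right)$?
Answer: $-47025$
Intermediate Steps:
$r{\left(M,A \right)} = 3 A$
$v = 33$
$J{\left(P,K \right)} = K P$
$95 J{\left(r{\left(-2,-5 \right)},1 \right)} v = 95 \cdot 1 \cdot 3 \left(-5\right) 33 = 95 \cdot 1 \left(-15\right) 33 = 95 \left(-15\right) 33 = \left(-1425\right) 33 = -47025$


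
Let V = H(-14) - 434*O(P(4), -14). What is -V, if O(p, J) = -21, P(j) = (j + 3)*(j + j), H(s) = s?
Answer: -9100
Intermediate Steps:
P(j) = 2*j*(3 + j) (P(j) = (3 + j)*(2*j) = 2*j*(3 + j))
V = 9100 (V = -14 - 434*(-21) = -14 + 9114 = 9100)
-V = -1*9100 = -9100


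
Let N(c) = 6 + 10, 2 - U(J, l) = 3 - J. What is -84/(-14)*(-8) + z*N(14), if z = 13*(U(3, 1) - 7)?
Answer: -1088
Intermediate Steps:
U(J, l) = -1 + J (U(J, l) = 2 - (3 - J) = 2 + (-3 + J) = -1 + J)
N(c) = 16
z = -65 (z = 13*((-1 + 3) - 7) = 13*(2 - 7) = 13*(-5) = -65)
-84/(-14)*(-8) + z*N(14) = -84/(-14)*(-8) - 65*16 = -84*(-1/14)*(-8) - 1040 = 6*(-8) - 1040 = -48 - 1040 = -1088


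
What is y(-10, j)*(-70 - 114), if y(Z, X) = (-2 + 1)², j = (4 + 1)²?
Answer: -184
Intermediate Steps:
j = 25 (j = 5² = 25)
y(Z, X) = 1 (y(Z, X) = (-1)² = 1)
y(-10, j)*(-70 - 114) = 1*(-70 - 114) = 1*(-184) = -184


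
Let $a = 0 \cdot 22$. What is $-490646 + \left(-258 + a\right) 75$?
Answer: $-509996$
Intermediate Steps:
$a = 0$
$-490646 + \left(-258 + a\right) 75 = -490646 + \left(-258 + 0\right) 75 = -490646 - 19350 = -509996$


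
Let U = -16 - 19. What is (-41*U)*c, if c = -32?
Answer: -45920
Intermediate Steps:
U = -35
(-41*U)*c = -41*(-35)*(-32) = 1435*(-32) = -45920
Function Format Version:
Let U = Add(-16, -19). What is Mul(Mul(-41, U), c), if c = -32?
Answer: -45920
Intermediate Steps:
U = -35
Mul(Mul(-41, U), c) = Mul(Mul(-41, -35), -32) = Mul(1435, -32) = -45920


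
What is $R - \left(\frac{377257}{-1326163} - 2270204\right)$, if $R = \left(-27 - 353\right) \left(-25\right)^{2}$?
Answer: $\frac{2695697212009}{1326163} \approx 2.0327 \cdot 10^{6}$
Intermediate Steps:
$R = -237500$ ($R = \left(-380\right) 625 = -237500$)
$R - \left(\frac{377257}{-1326163} - 2270204\right) = -237500 - \left(\frac{377257}{-1326163} - 2270204\right) = -237500 - \left(377257 \left(- \frac{1}{1326163}\right) - 2270204\right) = -237500 - \left(- \frac{377257}{1326163} - 2270204\right) = -237500 - - \frac{3010660924509}{1326163} = -237500 + \frac{3010660924509}{1326163} = \frac{2695697212009}{1326163}$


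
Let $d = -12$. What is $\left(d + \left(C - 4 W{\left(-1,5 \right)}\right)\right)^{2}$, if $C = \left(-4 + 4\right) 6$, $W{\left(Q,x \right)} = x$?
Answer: $1024$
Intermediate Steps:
$C = 0$ ($C = 0 \cdot 6 = 0$)
$\left(d + \left(C - 4 W{\left(-1,5 \right)}\right)\right)^{2} = \left(-12 + \left(0 - 20\right)\right)^{2} = \left(-12 - 20\right)^{2} = \left(-32\right)^{2} = 1024$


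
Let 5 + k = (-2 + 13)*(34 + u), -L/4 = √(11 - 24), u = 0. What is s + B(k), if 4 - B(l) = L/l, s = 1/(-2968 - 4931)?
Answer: 31595/7899 + 4*I*√13/369 ≈ 3.9999 + 0.039085*I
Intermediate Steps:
s = -1/7899 (s = 1/(-7899) = -1/7899 ≈ -0.00012660)
L = -4*I*√13 (L = -4*√(11 - 24) = -4*I*√13 ≈ -14.422*I)
k = 369 (k = -5 + (-2 + 13)*(34 + 0) = -5 + 11*34 = -5 + 374 = 369)
B(l) = 4 + 4*I*√13/l (B(l) = 4 - (-4*I*√13)/l = 4 - (-4)*I*√13/l = 4 + 4*I*√13/l)
s + B(k) = -1/7899 + (4 + 4*I*√13/369) = 31595/7899 + 4*I*√13/369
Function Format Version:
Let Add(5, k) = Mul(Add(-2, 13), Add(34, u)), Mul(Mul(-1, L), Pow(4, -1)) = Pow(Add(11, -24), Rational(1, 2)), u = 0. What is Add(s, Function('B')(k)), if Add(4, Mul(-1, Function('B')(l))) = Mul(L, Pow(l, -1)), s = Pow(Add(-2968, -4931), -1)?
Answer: Add(Rational(31595, 7899), Mul(Rational(4, 369), I, Pow(13, Rational(1, 2)))) ≈ Add(3.9999, Mul(0.039085, I))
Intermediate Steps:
s = Rational(-1, 7899) (s = Pow(-7899, -1) = Rational(-1, 7899) ≈ -0.00012660)
L = Mul(-4, I, Pow(13, Rational(1, 2))) (L = Mul(-4, Pow(Add(11, -24), Rational(1, 2))) = Mul(-4, Pow(-13, Rational(1, 2))) = Mul(-4, Mul(I, Pow(13, Rational(1, 2)))) = Mul(-4, I, Pow(13, Rational(1, 2))) ≈ Mul(-14.422, I))
k = 369 (k = Add(-5, Mul(Add(-2, 13), Add(34, 0))) = Add(-5, Mul(11, 34)) = Add(-5, 374) = 369)
Function('B')(l) = Add(4, Mul(4, I, Pow(13, Rational(1, 2)), Pow(l, -1))) (Function('B')(l) = Add(4, Mul(-1, Mul(Mul(-4, I, Pow(13, Rational(1, 2))), Pow(l, -1)))) = Add(4, Mul(-1, Mul(-4, I, Pow(13, Rational(1, 2)), Pow(l, -1)))) = Add(4, Mul(4, I, Pow(13, Rational(1, 2)), Pow(l, -1))))
Add(s, Function('B')(k)) = Add(Rational(-1, 7899), Add(4, Mul(4, I, Pow(13, Rational(1, 2)), Pow(369, -1)))) = Add(Rational(-1, 7899), Add(4, Mul(4, I, Pow(13, Rational(1, 2)), Rational(1, 369)))) = Add(Rational(-1, 7899), Add(4, Mul(Rational(4, 369), I, Pow(13, Rational(1, 2))))) = Add(Rational(31595, 7899), Mul(Rational(4, 369), I, Pow(13, Rational(1, 2))))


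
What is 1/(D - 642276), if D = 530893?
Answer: -1/111383 ≈ -8.9780e-6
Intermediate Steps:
1/(D - 642276) = 1/(530893 - 642276) = 1/(-111383) = -1/111383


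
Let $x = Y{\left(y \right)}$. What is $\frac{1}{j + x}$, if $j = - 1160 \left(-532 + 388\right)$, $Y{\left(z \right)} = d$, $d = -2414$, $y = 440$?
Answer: $\frac{1}{164626} \approx 6.0744 \cdot 10^{-6}$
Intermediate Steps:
$Y{\left(z \right)} = -2414$
$x = -2414$
$j = 167040$ ($j = \left(-1160\right) \left(-144\right) = 167040$)
$\frac{1}{j + x} = \frac{1}{167040 - 2414} = \frac{1}{164626}$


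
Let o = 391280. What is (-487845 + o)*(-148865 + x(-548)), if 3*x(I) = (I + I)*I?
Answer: -14872265345/3 ≈ -4.9574e+9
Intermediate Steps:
x(I) = 2*I**2/3 (x(I) = ((I + I)*I)/3 = ((2*I)*I)/3 = (2*I**2)/3 = 2*I**2/3)
(-487845 + o)*(-148865 + x(-548)) = (-487845 + 391280)*(-148865 + (2/3)*(-548)**2) = -96565*(-148865 + (2/3)*300304) = -96565*(-148865 + 600608/3) = -96565*154013/3 = -14872265345/3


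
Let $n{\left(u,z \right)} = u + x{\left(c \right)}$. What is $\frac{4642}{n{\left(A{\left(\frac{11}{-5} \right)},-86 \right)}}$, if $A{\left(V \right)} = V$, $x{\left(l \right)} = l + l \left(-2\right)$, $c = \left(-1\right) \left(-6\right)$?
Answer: $- \frac{23210}{41} \approx -566.1$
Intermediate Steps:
$c = 6$
$x{\left(l \right)} = - l$ ($x{\left(l \right)} = l - 2 l = - l$)
$n{\left(u,z \right)} = -6 + u$ ($n{\left(u,z \right)} = u - 6 = -6 + u$)
$\frac{4642}{n{\left(A{\left(\frac{11}{-5} \right)},-86 \right)}} = \frac{4642}{-6 + \frac{11}{-5}} = \frac{4642}{-6 + 11 \left(- \frac{1}{5}\right)} = \frac{4642}{-6 - \frac{11}{5}} = \frac{4642}{- \frac{41}{5}} = 4642 \left(- \frac{5}{41}\right) = - \frac{23210}{41}$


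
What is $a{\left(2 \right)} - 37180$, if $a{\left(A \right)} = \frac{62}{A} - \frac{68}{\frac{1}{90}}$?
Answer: $-43269$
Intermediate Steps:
$a{\left(A \right)} = -6120 + \frac{62}{A}$ ($a{\left(A \right)} = \frac{62}{A} - 68 \frac{1}{\frac{1}{90}} = \frac{62}{A} - 6120 = -6120 + \frac{62}{A}$)
$a{\left(2 \right)} - 37180 = \left(-6120 + \frac{62}{2}\right) - 37180 = \left(-6120 + 62 \cdot \frac{1}{2}\right) - 37180 = \left(-6120 + 31\right) - 37180 = -6089 - 37180 = -43269$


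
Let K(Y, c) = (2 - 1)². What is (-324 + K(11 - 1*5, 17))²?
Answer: 104329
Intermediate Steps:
K(Y, c) = 1 (K(Y, c) = 1² = 1)
(-324 + K(11 - 1*5, 17))² = (-324 + 1)² = (-323)² = 104329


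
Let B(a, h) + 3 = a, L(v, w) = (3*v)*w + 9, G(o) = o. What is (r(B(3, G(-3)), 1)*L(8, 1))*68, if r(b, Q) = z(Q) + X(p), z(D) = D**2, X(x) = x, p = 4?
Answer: 11220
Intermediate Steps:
L(v, w) = 9 + 3*v*w (L(v, w) = 3*v*w + 9 = 9 + 3*v*w)
B(a, h) = -3 + a
r(b, Q) = 4 + Q**2 (r(b, Q) = Q**2 + 4 = 4 + Q**2)
(r(B(3, G(-3)), 1)*L(8, 1))*68 = ((4 + 1**2)*(9 + 3*8*1))*68 = ((4 + 1)*(9 + 24))*68 = (5*33)*68 = 165*68 = 11220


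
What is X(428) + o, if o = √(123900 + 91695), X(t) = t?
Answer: 428 + 3*√23955 ≈ 892.32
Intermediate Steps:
o = 3*√23955 (o = √215595 = 3*√23955 ≈ 464.32)
X(428) + o = 428 + 3*√23955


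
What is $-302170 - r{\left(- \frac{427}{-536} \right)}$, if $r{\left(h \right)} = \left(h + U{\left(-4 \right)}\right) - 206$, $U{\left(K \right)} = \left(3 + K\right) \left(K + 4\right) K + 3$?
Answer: $- \frac{161854739}{536} \approx -3.0197 \cdot 10^{5}$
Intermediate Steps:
$U{\left(K \right)} = 3 + K \left(3 + K\right) \left(4 + K\right)$ ($U{\left(K \right)} = \left(3 + K\right) \left(4 + K\right) K + 3 = K \left(3 + K\right) \left(4 + K\right) + 3 = 3 + K \left(3 + K\right) \left(4 + K\right)$)
$r{\left(h \right)} = -203 + h$ ($r{\left(h \right)} = \left(h + \left(3 + \left(-4\right)^{3} + 7 \left(-4\right)^{2} + 12 \left(-4\right)\right)\right) - 206 = \left(h + \left(3 - 64 + 7 \cdot 16 - 48\right)\right) - 206 = \left(h + \left(3 - 64 + 112 - 48\right)\right) - 206 = \left(h + 3\right) - 206 = \left(3 + h\right) - 206 = -203 + h$)
$-302170 - r{\left(- \frac{427}{-536} \right)} = -302170 - \left(-203 - \frac{427}{-536}\right) = -302170 - \left(-203 - - \frac{427}{536}\right) = -302170 - \left(-203 + \frac{427}{536}\right) = -302170 - - \frac{108381}{536} = -302170 + \frac{108381}{536} = - \frac{161854739}{536}$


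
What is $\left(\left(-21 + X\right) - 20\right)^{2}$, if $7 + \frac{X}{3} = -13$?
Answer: $10201$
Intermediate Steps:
$X = -60$ ($X = -21 + 3 \left(-13\right) = -21 - 39 = -60$)
$\left(\left(-21 + X\right) - 20\right)^{2} = \left(\left(-21 - 60\right) - 20\right)^{2} = \left(-81 - 20\right)^{2} = \left(-101\right)^{2} = 10201$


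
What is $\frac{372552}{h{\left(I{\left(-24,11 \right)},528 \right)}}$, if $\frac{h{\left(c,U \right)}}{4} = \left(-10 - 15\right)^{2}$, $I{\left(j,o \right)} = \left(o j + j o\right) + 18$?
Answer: $\frac{93138}{625} \approx 149.02$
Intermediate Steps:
$I{\left(j,o \right)} = 18 + 2 j o$ ($I{\left(j,o \right)} = \left(j o + j o\right) + 18 = 2 j o + 18 = 18 + 2 j o$)
$h{\left(c,U \right)} = 2500$ ($h{\left(c,U \right)} = 4 \left(-10 - 15\right)^{2} = 4 \left(-25\right)^{2} = 4 \cdot 625 = 2500$)
$\frac{372552}{h{\left(I{\left(-24,11 \right)},528 \right)}} = \frac{372552}{2500} = 372552 \cdot \frac{1}{2500} = \frac{93138}{625}$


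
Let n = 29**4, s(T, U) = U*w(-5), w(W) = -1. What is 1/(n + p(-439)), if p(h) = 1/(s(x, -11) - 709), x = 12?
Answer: 698/493682137 ≈ 1.4139e-6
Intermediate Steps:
s(T, U) = -U (s(T, U) = U*(-1) = -U)
n = 707281
p(h) = -1/698 (p(h) = 1/(-1*(-11) - 709) = 1/(11 - 709) = 1/(-698) = -1/698)
1/(n + p(-439)) = 1/(707281 - 1/698) = 1/(493682137/698) = 698/493682137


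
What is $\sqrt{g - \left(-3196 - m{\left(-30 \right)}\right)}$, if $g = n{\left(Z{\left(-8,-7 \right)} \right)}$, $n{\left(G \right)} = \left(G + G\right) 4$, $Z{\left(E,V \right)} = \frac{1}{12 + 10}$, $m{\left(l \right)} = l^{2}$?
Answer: $\frac{2 \sqrt{123915}}{11} \approx 64.003$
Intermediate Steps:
$Z{\left(E,V \right)} = \frac{1}{22}$
$n{\left(G \right)} = 8 G$ ($n{\left(G \right)} = 2 G 4 = 8 G$)
$g = \frac{4}{11}$ ($g = 8 \cdot \frac{1}{22} = \frac{4}{11} \approx 0.36364$)
$\sqrt{g - \left(-3196 - m{\left(-30 \right)}\right)} = \sqrt{\frac{4}{11} - \left(-3196 - 900\right)} = \sqrt{\frac{4}{11} + \left(\left(900 + 13537\right) - 10341\right)} = \sqrt{\frac{4}{11} + \left(14437 - 10341\right)} = \sqrt{\frac{4}{11} + 4096} = \sqrt{\frac{45060}{11}} = \frac{2 \sqrt{123915}}{11}$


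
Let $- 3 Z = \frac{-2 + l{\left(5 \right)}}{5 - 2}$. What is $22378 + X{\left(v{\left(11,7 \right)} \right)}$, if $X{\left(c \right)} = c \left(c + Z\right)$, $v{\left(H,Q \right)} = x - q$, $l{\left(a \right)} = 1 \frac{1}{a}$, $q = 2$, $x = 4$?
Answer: $\frac{111912}{5} \approx 22382.0$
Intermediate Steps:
$l{\left(a \right)} = \frac{1}{a}$
$Z = \frac{1}{5}$ ($Z = - \frac{\left(-2 + \frac{1}{5}\right) \frac{1}{5 - 2}}{3} = - \frac{\left(-2 + \frac{1}{5}\right) \frac{1}{3}}{3} = - \frac{\left(- \frac{9}{5}\right) \frac{1}{3}}{3} = \left(- \frac{1}{3}\right) \left(- \frac{3}{5}\right) = \frac{1}{5} \approx 0.2$)
$v{\left(H,Q \right)} = 2$ ($v{\left(H,Q \right)} = 4 - 2 = 2$)
$X{\left(c \right)} = c \left(\frac{1}{5} + c\right)$ ($X{\left(c \right)} = c \left(c + \frac{1}{5}\right) = c \left(\frac{1}{5} + c\right)$)
$22378 + X{\left(v{\left(11,7 \right)} \right)} = 22378 + 2 \left(\frac{1}{5} + 2\right) = 22378 + 2 \cdot \frac{11}{5} = 22378 + \frac{22}{5} = \frac{111912}{5}$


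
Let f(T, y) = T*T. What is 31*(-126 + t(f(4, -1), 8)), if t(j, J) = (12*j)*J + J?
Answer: 43958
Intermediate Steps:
f(T, y) = T**2
t(j, J) = J + 12*J*j (t(j, J) = 12*J*j + J = J + 12*J*j)
31*(-126 + t(f(4, -1), 8)) = 31*(-126 + 8*(1 + 12*4**2)) = 31*(-126 + 8*(1 + 12*16)) = 31*(-126 + 8*(1 + 192)) = 31*(-126 + 8*193) = 31*(-126 + 1544) = 31*1418 = 43958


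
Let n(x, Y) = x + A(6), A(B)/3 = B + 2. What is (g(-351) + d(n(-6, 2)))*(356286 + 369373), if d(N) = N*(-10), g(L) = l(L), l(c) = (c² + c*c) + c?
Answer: 178418503989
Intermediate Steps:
l(c) = c + 2*c² (l(c) = (c² + c²) + c = 2*c² + c = c + 2*c²)
A(B) = 6 + 3*B (A(B) = 3*(B + 2) = 3*(2 + B) = 6 + 3*B)
g(L) = L*(1 + 2*L)
n(x, Y) = 24 + x (n(x, Y) = x + (6 + 3*6) = x + (6 + 18) = x + 24 = 24 + x)
d(N) = -10*N
(g(-351) + d(n(-6, 2)))*(356286 + 369373) = (-351*(1 + 2*(-351)) - 10*(24 - 6))*(356286 + 369373) = (-351*(1 - 702) - 10*18)*725659 = (-351*(-701) - 180)*725659 = (246051 - 180)*725659 = 245871*725659 = 178418503989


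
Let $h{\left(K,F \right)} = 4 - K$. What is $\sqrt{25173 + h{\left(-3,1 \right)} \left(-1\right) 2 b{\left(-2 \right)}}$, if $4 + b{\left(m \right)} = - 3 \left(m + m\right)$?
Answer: $\sqrt{25061} \approx 158.31$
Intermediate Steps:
$b{\left(m \right)} = -4 - 6 m$ ($b{\left(m \right)} = -4 - 3 \left(m + m\right) = -4 - 3 \cdot 2 m = -4 - 6 m$)
$\sqrt{25173 + h{\left(-3,1 \right)} \left(-1\right) 2 b{\left(-2 \right)}} = \sqrt{25173 + \left(4 - -3\right) \left(-1\right) 2 \left(-4 - -12\right)} = \sqrt{25173 + \left(4 + 3\right) \left(-1\right) 2 \left(-4 + 12\right)} = \sqrt{25173 + 7 \left(-1\right) 2 \cdot 8} = \sqrt{25173 + \left(-7\right) 2 \cdot 8} = \sqrt{25173 - 112} = \sqrt{25061}$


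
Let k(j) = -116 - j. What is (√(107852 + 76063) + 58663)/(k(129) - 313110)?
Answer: -58663/313355 - 3*√20435/313355 ≈ -0.18858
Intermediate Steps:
(√(107852 + 76063) + 58663)/(k(129) - 313110) = (√(107852 + 76063) + 58663)/((-116 - 1*129) - 313110) = (√183915 + 58663)/((-116 - 129) - 313110) = (3*√20435 + 58663)/(-245 - 313110) = (58663 + 3*√20435)/(-313355) = (58663 + 3*√20435)*(-1/313355) = -58663/313355 - 3*√20435/313355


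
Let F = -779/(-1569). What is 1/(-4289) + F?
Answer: 3339562/6729441 ≈ 0.49626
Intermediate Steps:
F = 779/1569 (F = -779*(-1/1569) = 779/1569 ≈ 0.49649)
1/(-4289) + F = 1/(-4289) + 779/1569 = -1/4289 + 779/1569 = 3339562/6729441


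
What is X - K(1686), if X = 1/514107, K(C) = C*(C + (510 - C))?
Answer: -442060045019/514107 ≈ -8.5986e+5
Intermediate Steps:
K(C) = 510*C (K(C) = C*510 = 510*C)
X = 1/514107 ≈ 1.9451e-6
X - K(1686) = 1/514107 - 510*1686 = 1/514107 - 1*859860 = 1/514107 - 859860 = -442060045019/514107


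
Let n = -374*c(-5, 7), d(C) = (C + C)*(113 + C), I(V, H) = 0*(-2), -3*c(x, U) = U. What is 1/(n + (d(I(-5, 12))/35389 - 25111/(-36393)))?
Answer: 36393/31784069 ≈ 0.0011450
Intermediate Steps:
c(x, U) = -U/3
I(V, H) = 0
d(C) = 2*C*(113 + C) (d(C) = (2*C)*(113 + C) = 2*C*(113 + C))
n = 2618/3 (n = -(-374)*7/3 = -374*(-7/3) = 2618/3 ≈ 872.67)
1/(n + (d(I(-5, 12))/35389 - 25111/(-36393))) = 1/(2618/3 + ((2*0*(113 + 0))/35389 - 25111/(-36393))) = 1/(2618/3 + ((2*0*113)*(1/35389) - 25111*(-1/36393))) = 1/(2618/3 + (0*(1/35389) + 25111/36393)) = 1/(2618/3 + (0 + 25111/36393)) = 1/(2618/3 + 25111/36393) = 1/(31784069/36393) = 36393/31784069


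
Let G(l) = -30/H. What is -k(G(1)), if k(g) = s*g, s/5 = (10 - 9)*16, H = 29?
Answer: 2400/29 ≈ 82.759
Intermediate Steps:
s = 80 (s = 5*((10 - 9)*16) = 5*(1*16) = 5*16 = 80)
G(l) = -30/29
k(g) = 80*g
-k(G(1)) = -80*(-30)/29 = -1*(-2400/29) = 2400/29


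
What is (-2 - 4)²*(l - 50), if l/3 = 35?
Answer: 1980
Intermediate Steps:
l = 105 (l = 3*35 = 105)
(-2 - 4)²*(l - 50) = (-2 - 4)²*(105 - 50) = (-6)²*55 = 36*55 = 1980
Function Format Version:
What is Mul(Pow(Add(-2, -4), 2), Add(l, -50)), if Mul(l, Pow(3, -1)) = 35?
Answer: 1980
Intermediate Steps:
l = 105 (l = Mul(3, 35) = 105)
Mul(Pow(Add(-2, -4), 2), Add(l, -50)) = Mul(Pow(Add(-2, -4), 2), Add(105, -50)) = Mul(Pow(-6, 2), 55) = Mul(36, 55) = 1980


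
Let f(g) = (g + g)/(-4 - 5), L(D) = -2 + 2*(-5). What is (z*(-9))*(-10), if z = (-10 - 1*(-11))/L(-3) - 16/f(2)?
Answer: 6465/2 ≈ 3232.5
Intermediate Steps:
L(D) = -12 (L(D) = -2 - 10 = -12)
f(g) = -2*g/9 (f(g) = (2*g)/(-9) = (2*g)*(-1/9) = -2*g/9)
z = 431/12 (z = (-10 - 1*(-11))/(-12) - 16/((-2/9*2)) = (-10 + 11)*(-1/12) - 16/(-4/9) = 1*(-1/12) - 16*(-9/4) = -1/12 + 36 = 431/12 ≈ 35.917)
(z*(-9))*(-10) = ((431/12)*(-9))*(-10) = -1293/4*(-10) = 6465/2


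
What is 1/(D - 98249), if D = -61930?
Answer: -1/160179 ≈ -6.2430e-6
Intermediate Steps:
1/(D - 98249) = 1/(-61930 - 98249) = 1/(-160179) = -1/160179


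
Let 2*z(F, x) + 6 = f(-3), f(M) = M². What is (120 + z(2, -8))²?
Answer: 59049/4 ≈ 14762.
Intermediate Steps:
z(F, x) = 3/2 (z(F, x) = -3 + (½)*(-3)² = -3 + (½)*9 = -3 + 9/2 = 3/2)
(120 + z(2, -8))² = (120 + 3/2)² = (243/2)² = 59049/4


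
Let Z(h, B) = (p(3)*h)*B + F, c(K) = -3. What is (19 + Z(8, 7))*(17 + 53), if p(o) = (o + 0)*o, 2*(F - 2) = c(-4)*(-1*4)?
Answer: 37170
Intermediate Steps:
F = 8 (F = 2 + (-(-3)*4)/2 = 2 + (-3*(-4))/2 = 2 + (1/2)*12 = 2 + 6 = 8)
p(o) = o**2 (p(o) = o*o = o**2)
Z(h, B) = 8 + 9*B*h (Z(h, B) = (3**2*h)*B + 8 = (9*h)*B + 8 = 9*B*h + 8 = 8 + 9*B*h)
(19 + Z(8, 7))*(17 + 53) = (19 + (8 + 9*7*8))*(17 + 53) = (19 + (8 + 504))*70 = (19 + 512)*70 = 531*70 = 37170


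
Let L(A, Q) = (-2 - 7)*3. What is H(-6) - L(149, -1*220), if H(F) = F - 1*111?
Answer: -90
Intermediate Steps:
H(F) = -111 + F (H(F) = F - 111 = -111 + F)
L(A, Q) = -27 (L(A, Q) = -9*3 = -27)
H(-6) - L(149, -1*220) = (-111 - 6) - 1*(-27) = -117 + 27 = -90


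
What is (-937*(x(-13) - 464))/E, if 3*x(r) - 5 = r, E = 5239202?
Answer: 655900/7858803 ≈ 0.083461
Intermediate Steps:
x(r) = 5/3 + r/3
(-937*(x(-13) - 464))/E = -937*((5/3 + (⅓)*(-13)) - 464)/5239202 = -937*((5/3 - 13/3) - 464)*(1/5239202) = -937*(-8/3 - 464)*(1/5239202) = -937*(-1400/3)*(1/5239202) = (1311800/3)*(1/5239202) = 655900/7858803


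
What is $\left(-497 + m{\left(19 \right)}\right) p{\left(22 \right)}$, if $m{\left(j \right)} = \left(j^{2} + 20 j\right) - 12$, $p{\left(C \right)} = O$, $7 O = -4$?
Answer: $- \frac{928}{7} \approx -132.57$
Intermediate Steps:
$O = - \frac{4}{7}$ ($O = \frac{1}{7} \left(-4\right) = - \frac{4}{7} \approx -0.57143$)
$p{\left(C \right)} = - \frac{4}{7}$
$m{\left(j \right)} = -12 + j^{2} + 20 j$
$\left(-497 + m{\left(19 \right)}\right) p{\left(22 \right)} = \left(-497 + \left(-12 + 19^{2} + 20 \cdot 19\right)\right) \left(- \frac{4}{7}\right) = \left(-497 + \left(-12 + 361 + 380\right)\right) \left(- \frac{4}{7}\right) = \left(-497 + 729\right) \left(- \frac{4}{7}\right) = 232 \left(- \frac{4}{7}\right) = - \frac{928}{7}$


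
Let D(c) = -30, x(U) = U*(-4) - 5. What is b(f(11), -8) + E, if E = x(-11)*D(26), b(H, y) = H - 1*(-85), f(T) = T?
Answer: -1074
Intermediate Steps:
x(U) = -5 - 4*U (x(U) = -4*U - 5 = -5 - 4*U)
b(H, y) = 85 + H (b(H, y) = H + 85 = 85 + H)
E = -1170 (E = (-5 - 4*(-11))*(-30) = (-5 + 44)*(-30) = 39*(-30) = -1170)
b(f(11), -8) + E = (85 + 11) - 1170 = 96 - 1170 = -1074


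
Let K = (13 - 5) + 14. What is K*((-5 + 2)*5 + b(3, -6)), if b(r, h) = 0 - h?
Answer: -198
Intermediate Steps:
b(r, h) = -h
K = 22 (K = 8 + 14 = 22)
K*((-5 + 2)*5 + b(3, -6)) = 22*((-5 + 2)*5 - 1*(-6)) = 22*(-3*5 + 6) = 22*(-15 + 6) = 22*(-9) = -198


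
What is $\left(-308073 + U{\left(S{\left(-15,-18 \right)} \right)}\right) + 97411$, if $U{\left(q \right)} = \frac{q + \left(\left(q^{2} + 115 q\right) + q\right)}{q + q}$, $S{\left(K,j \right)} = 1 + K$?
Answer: $- \frac{421221}{2} \approx -2.1061 \cdot 10^{5}$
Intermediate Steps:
$U{\left(q \right)} = \frac{q^{2} + 117 q}{2 q}$ ($U{\left(q \right)} = \frac{q + \left(q^{2} + 116 q\right)}{2 q} = \left(q^{2} + 117 q\right) \frac{1}{2 q} = \frac{q^{2} + 117 q}{2 q}$)
$\left(-308073 + U{\left(S{\left(-15,-18 \right)} \right)}\right) + 97411 = \left(-308073 + \left(\frac{117}{2} + \frac{1 - 15}{2}\right)\right) + 97411 = \left(-308073 + \left(\frac{117}{2} + \frac{1}{2} \left(-14\right)\right)\right) + 97411 = \left(-308073 + \left(\frac{117}{2} - 7\right)\right) + 97411 = \left(-308073 + \frac{103}{2}\right) + 97411 = - \frac{616043}{2} + 97411 = - \frac{421221}{2}$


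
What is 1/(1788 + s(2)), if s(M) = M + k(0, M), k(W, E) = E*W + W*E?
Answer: 1/1790 ≈ 0.00055866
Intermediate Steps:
k(W, E) = 2*E*W (k(W, E) = E*W + E*W = 2*E*W)
s(M) = M (s(M) = M + 2*M*0 = M + 0 = M)
1/(1788 + s(2)) = 1/(1788 + 2) = 1/1790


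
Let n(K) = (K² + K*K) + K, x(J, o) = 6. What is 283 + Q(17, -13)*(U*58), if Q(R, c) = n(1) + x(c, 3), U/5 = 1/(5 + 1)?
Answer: 718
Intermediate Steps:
n(K) = K + 2*K² (n(K) = (K² + K²) + K = 2*K² + K = K + 2*K²)
U = ⅚ (U = 5/(5 + 1) = 5/6 = 5*(⅙) = ⅚ ≈ 0.83333)
Q(R, c) = 9 (Q(R, c) = 1*(1 + 2*1) + 6 = 1*(1 + 2) + 6 = 1*3 + 6 = 3 + 6 = 9)
283 + Q(17, -13)*(U*58) = 283 + 9*((⅚)*58) = 283 + 9*(145/3) = 283 + 435 = 718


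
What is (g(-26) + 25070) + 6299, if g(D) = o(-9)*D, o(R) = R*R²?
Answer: 50323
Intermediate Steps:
o(R) = R³
g(D) = -729*D (g(D) = (-9)³*D = -729*D)
(g(-26) + 25070) + 6299 = (-729*(-26) + 25070) + 6299 = (18954 + 25070) + 6299 = 44024 + 6299 = 50323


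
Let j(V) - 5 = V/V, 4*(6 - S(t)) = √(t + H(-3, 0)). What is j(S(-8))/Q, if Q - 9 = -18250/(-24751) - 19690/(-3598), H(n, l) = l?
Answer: 133581147/338624393 ≈ 0.39448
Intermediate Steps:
S(t) = 6 - √t/4 (S(t) = 6 - √(t + 0)/4 = 6 - √t/4)
j(V) = 6 (j(V) = 5 + V/V = 5 + 1 = 6)
Q = 677248786/44527049 (Q = 9 + (-18250/(-24751) - 19690/(-3598)) = 9 + (-18250*(-1/24751) - 19690*(-1/3598)) = 9 + (18250/24751 + 9845/1799) = 9 + 276505345/44527049 = 677248786/44527049 ≈ 15.210)
j(S(-8))/Q = 6/(677248786/44527049) = 6*(44527049/677248786) = 133581147/338624393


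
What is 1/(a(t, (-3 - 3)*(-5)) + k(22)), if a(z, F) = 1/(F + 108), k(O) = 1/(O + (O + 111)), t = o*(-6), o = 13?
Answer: 21390/293 ≈ 73.003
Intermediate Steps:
t = -78 (t = 13*(-6) = -78)
k(O) = 1/(111 + 2*O) (k(O) = 1/(O + (111 + O)) = 1/(111 + 2*O))
a(z, F) = 1/(108 + F)
1/(a(t, (-3 - 3)*(-5)) + k(22)) = 1/(1/(108 + (-3 - 3)*(-5)) + 1/(111 + 2*22)) = 1/(1/(108 - 6*(-5)) + 1/(111 + 44)) = 1/(1/(108 + 30) + 1/155) = 1/(1/138 + 1/155) = 1/(293/21390) = 21390/293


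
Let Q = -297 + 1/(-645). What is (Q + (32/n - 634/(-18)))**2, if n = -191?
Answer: 9372492284126689/136593072225 ≈ 68616.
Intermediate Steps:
Q = -191566/645 (Q = -297 - 1/645 = -191566/645 ≈ -297.00)
(Q + (32/n - 634/(-18)))**2 = (-191566/645 + (32/(-191) - 634/(-18)))**2 = (-191566/645 + (32*(-1/191) - 634*(-1/18)))**2 = (-191566/645 + (-32/191 + 317/9))**2 = (-191566/645 + 60259/1719)**2 = (-96811633/369585)**2 = 9372492284126689/136593072225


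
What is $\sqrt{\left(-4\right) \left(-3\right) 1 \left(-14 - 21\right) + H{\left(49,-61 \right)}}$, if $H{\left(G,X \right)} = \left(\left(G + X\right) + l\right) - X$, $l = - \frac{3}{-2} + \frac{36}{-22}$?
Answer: $\frac{i \sqrt{179630}}{22} \approx 19.265 i$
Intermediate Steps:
$l = - \frac{3}{22}$ ($l = \left(-3\right) \left(- \frac{1}{2}\right) + 36 \left(- \frac{1}{22}\right) = \frac{3}{2} - \frac{18}{11} = - \frac{3}{22} \approx -0.13636$)
$H{\left(G,X \right)} = - \frac{3}{22} + G$ ($H{\left(G,X \right)} = \left(\left(G + X\right) - \frac{3}{22}\right) - X = \left(- \frac{3}{22} + G + X\right) - X = - \frac{3}{22} + G$)
$\sqrt{\left(-4\right) \left(-3\right) 1 \left(-14 - 21\right) + H{\left(49,-61 \right)}} = \sqrt{\left(-4\right) \left(-3\right) 1 \left(-14 - 21\right) + \left(- \frac{3}{22} + 49\right)} = \sqrt{12 \cdot 1 \left(-35\right) + \frac{1075}{22}} = \sqrt{12 \left(-35\right) + \frac{1075}{22}} = \sqrt{-420 + \frac{1075}{22}} = \sqrt{- \frac{8165}{22}} = \frac{i \sqrt{179630}}{22}$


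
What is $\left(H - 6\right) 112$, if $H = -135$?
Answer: $-15792$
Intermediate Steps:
$\left(H - 6\right) 112 = \left(-135 - 6\right) 112 = \left(-141\right) 112 = -15792$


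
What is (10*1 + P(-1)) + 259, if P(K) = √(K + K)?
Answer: 269 + I*√2 ≈ 269.0 + 1.4142*I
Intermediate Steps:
P(K) = √2*√K (P(K) = √(2*K) = √2*√K)
(10*1 + P(-1)) + 259 = (10*1 + √2*√(-1)) + 259 = (10 + √2*I) + 259 = (10 + I*√2) + 259 = 269 + I*√2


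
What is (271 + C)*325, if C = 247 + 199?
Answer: 233025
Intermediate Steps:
C = 446
(271 + C)*325 = (271 + 446)*325 = 717*325 = 233025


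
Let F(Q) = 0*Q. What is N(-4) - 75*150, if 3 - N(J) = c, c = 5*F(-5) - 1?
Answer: -11246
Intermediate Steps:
F(Q) = 0
c = -1 (c = 5*0 - 1 = 0 - 1 = -1)
N(J) = 4 (N(J) = 3 - 1*(-1) = 3 + 1 = 4)
N(-4) - 75*150 = 4 - 75*150 = 4 - 11250 = -11246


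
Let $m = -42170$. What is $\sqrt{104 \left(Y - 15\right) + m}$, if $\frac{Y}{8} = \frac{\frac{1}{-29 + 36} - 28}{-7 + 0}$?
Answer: $\frac{i \sqrt{1980530}}{7} \approx 201.04 i$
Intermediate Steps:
$Y = \frac{1560}{49}$ ($Y = 8 \frac{\frac{1}{-29 + 36} - 28}{-7 + 0} = 8 \frac{\frac{1}{7} - 28}{-7} = 8 \left(\frac{1}{7} - 28\right) \left(- \frac{1}{7}\right) = 8 \left(\left(- \frac{195}{7}\right) \left(- \frac{1}{7}\right)\right) = 8 \cdot \frac{195}{49} = \frac{1560}{49} \approx 31.837$)
$\sqrt{104 \left(Y - 15\right) + m} = \sqrt{104 \left(\frac{1560}{49} - 15\right) - 42170} = \sqrt{104 \cdot \frac{825}{49} - 42170} = \sqrt{\frac{85800}{49} - 42170} = \sqrt{- \frac{1980530}{49}} = \frac{i \sqrt{1980530}}{7}$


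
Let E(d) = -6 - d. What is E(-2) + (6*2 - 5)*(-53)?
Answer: -375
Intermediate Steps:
E(-2) + (6*2 - 5)*(-53) = (-6 - 1*(-2)) + (6*2 - 5)*(-53) = (-6 + 2) + (12 - 5)*(-53) = -4 + 7*(-53) = -4 - 371 = -375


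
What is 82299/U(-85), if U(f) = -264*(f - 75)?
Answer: 27433/14080 ≈ 1.9484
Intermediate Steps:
U(f) = 19800 - 264*f (U(f) = -264*(-75 + f) = 19800 - 264*f)
82299/U(-85) = 82299/(19800 - 264*(-85)) = 82299/(19800 + 22440) = 82299/42240 = 82299*(1/42240) = 27433/14080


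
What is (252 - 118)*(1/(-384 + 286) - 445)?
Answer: -2921937/49 ≈ -59631.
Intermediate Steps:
(252 - 118)*(1/(-384 + 286) - 445) = 134*(1/(-98) - 445) = 134*(-1/98 - 445) = 134*(-43611/98) = -2921937/49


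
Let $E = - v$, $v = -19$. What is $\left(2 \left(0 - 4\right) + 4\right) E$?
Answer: $-76$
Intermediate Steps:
$E = 19$ ($E = \left(-1\right) \left(-19\right) = 19$)
$\left(2 \left(0 - 4\right) + 4\right) E = \left(2 \left(0 - 4\right) + 4\right) 19 = \left(2 \left(-4\right) + 4\right) 19 = \left(-8 + 4\right) 19 = \left(-4\right) 19 = -76$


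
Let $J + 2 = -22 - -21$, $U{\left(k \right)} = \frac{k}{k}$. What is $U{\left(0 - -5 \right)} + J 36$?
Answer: $-107$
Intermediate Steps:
$U{\left(k \right)} = 1$
$J = -3$ ($J = -2 - 1 = -3$)
$U{\left(0 - -5 \right)} + J 36 = 1 - 108 = -107$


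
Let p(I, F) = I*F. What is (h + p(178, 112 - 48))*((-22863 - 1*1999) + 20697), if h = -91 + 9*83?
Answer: -50179920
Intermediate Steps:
h = 656 (h = -91 + 747 = 656)
p(I, F) = F*I
(h + p(178, 112 - 48))*((-22863 - 1*1999) + 20697) = (656 + (112 - 48)*178)*((-22863 - 1*1999) + 20697) = (656 + 64*178)*((-22863 - 1999) + 20697) = (656 + 11392)*(-24862 + 20697) = 12048*(-4165) = -50179920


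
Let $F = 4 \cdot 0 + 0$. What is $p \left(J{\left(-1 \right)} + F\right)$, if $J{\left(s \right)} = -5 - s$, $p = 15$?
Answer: $-60$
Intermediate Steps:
$F = 0$ ($F = 0 + 0 = 0$)
$p \left(J{\left(-1 \right)} + F\right) = 15 \left(\left(-5 - -1\right) + 0\right) = 15 \left(\left(-5 + 1\right) + 0\right) = 15 \left(-4 + 0\right) = 15 \left(-4\right) = -60$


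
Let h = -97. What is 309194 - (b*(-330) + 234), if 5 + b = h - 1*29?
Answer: 265730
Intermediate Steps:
b = -131 (b = -5 + (-97 - 1*29) = -5 + (-97 - 29) = -5 - 126 = -131)
309194 - (b*(-330) + 234) = 309194 - (-131*(-330) + 234) = 309194 - (43230 + 234) = 309194 - 1*43464 = 309194 - 43464 = 265730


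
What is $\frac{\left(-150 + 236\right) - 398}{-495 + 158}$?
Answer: $\frac{312}{337} \approx 0.92582$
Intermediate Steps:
$\frac{\left(-150 + 236\right) - 398}{-495 + 158} = \frac{86 - 398}{-337} = \left(-312\right) \left(- \frac{1}{337}\right) = \frac{312}{337}$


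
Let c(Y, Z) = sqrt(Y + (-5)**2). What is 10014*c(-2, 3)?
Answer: 10014*sqrt(23) ≈ 48025.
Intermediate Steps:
c(Y, Z) = sqrt(25 + Y) (c(Y, Z) = sqrt(Y + 25) = sqrt(25 + Y))
10014*c(-2, 3) = 10014*sqrt(25 - 2) = 10014*sqrt(23)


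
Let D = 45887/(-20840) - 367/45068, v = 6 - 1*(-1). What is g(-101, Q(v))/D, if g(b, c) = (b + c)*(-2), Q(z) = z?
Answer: -44143204640/518920899 ≈ -85.067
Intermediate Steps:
v = 7 (v = 6 + 1 = 7)
D = -518920899/234804280 (D = 45887*(-1/20840) - 367*1/45068 = -45887/20840 - 367/45068 = -518920899/234804280 ≈ -2.2100)
g(b, c) = -2*b - 2*c
g(-101, Q(v))/D = (-2*(-101) - 2*7)/(-518920899/234804280) = (202 - 14)*(-234804280/518920899) = 188*(-234804280/518920899) = -44143204640/518920899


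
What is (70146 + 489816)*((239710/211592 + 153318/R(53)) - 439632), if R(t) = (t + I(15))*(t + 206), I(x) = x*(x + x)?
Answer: -1696494953546018558361/6891392746 ≈ -2.4618e+11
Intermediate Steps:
I(x) = 2*x² (I(x) = x*(2*x) = 2*x²)
R(t) = (206 + t)*(450 + t) (R(t) = (t + 2*15²)*(t + 206) = (t + 2*225)*(206 + t) = (t + 450)*(206 + t) = (450 + t)*(206 + t) = (206 + t)*(450 + t))
(70146 + 489816)*((239710/211592 + 153318/R(53)) - 439632) = (70146 + 489816)*((239710/211592 + 153318/(92700 + 53² + 656*53)) - 439632) = 559962*((239710*(1/211592) + 153318/(92700 + 2809 + 34768)) - 439632) = 559962*((119855/105796 + 153318/130277) - 439632) = 559962*(31834780963/13782785492 - 439632) = 559962*(-6059321716637981/13782785492) = -1696494953546018558361/6891392746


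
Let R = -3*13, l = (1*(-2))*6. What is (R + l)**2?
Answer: 2601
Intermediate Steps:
l = -12 (l = -2*6 = -12)
R = -39
(R + l)**2 = (-39 - 12)**2 = (-51)**2 = 2601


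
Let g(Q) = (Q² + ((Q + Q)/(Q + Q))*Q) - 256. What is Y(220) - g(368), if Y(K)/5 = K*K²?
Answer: 53104464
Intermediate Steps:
Y(K) = 5*K³ (Y(K) = 5*(K*K²) = 5*K³)
g(Q) = -256 + Q + Q² (g(Q) = (Q² + ((2*Q)/((2*Q)))*Q) - 256 = (Q² + ((2*Q)*(1/(2*Q)))*Q) - 256 = (Q² + 1*Q) - 256 = (Q² + Q) - 256 = (Q + Q²) - 256 = -256 + Q + Q²)
Y(220) - g(368) = 5*220³ - (-256 + 368 + 368²) = 5*10648000 - (-256 + 368 + 135424) = 53240000 - 1*135536 = 53240000 - 135536 = 53104464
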